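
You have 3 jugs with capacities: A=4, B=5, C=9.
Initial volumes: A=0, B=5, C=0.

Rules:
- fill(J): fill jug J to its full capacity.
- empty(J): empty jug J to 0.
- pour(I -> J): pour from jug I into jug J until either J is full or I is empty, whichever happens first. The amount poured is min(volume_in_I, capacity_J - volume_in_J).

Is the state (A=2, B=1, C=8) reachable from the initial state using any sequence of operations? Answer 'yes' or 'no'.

Answer: no

Derivation:
BFS explored all 204 reachable states.
Reachable set includes: (0,0,0), (0,0,1), (0,0,2), (0,0,3), (0,0,4), (0,0,5), (0,0,6), (0,0,7), (0,0,8), (0,0,9), (0,1,0), (0,1,1) ...
Target (A=2, B=1, C=8) not in reachable set → no.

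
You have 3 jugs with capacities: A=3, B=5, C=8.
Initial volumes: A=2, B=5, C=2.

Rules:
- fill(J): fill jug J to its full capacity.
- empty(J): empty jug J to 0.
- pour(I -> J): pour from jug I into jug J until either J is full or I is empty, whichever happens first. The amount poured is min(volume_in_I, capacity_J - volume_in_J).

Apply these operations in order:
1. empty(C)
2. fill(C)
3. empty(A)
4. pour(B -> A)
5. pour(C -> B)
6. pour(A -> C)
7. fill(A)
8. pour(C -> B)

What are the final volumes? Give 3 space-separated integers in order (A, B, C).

Answer: 3 5 8

Derivation:
Step 1: empty(C) -> (A=2 B=5 C=0)
Step 2: fill(C) -> (A=2 B=5 C=8)
Step 3: empty(A) -> (A=0 B=5 C=8)
Step 4: pour(B -> A) -> (A=3 B=2 C=8)
Step 5: pour(C -> B) -> (A=3 B=5 C=5)
Step 6: pour(A -> C) -> (A=0 B=5 C=8)
Step 7: fill(A) -> (A=3 B=5 C=8)
Step 8: pour(C -> B) -> (A=3 B=5 C=8)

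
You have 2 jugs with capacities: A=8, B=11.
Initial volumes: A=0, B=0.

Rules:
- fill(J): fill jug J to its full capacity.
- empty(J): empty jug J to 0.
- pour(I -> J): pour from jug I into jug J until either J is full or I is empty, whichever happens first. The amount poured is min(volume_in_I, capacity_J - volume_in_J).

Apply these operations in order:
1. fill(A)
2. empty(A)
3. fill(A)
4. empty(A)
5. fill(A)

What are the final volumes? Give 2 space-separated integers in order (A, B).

Step 1: fill(A) -> (A=8 B=0)
Step 2: empty(A) -> (A=0 B=0)
Step 3: fill(A) -> (A=8 B=0)
Step 4: empty(A) -> (A=0 B=0)
Step 5: fill(A) -> (A=8 B=0)

Answer: 8 0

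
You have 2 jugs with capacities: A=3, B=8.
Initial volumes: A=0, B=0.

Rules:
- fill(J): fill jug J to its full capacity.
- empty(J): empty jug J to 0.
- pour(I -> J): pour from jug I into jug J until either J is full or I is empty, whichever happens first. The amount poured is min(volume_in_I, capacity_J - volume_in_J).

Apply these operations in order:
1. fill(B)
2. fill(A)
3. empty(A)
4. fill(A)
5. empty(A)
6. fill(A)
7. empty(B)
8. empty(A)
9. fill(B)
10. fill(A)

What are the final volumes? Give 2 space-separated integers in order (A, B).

Step 1: fill(B) -> (A=0 B=8)
Step 2: fill(A) -> (A=3 B=8)
Step 3: empty(A) -> (A=0 B=8)
Step 4: fill(A) -> (A=3 B=8)
Step 5: empty(A) -> (A=0 B=8)
Step 6: fill(A) -> (A=3 B=8)
Step 7: empty(B) -> (A=3 B=0)
Step 8: empty(A) -> (A=0 B=0)
Step 9: fill(B) -> (A=0 B=8)
Step 10: fill(A) -> (A=3 B=8)

Answer: 3 8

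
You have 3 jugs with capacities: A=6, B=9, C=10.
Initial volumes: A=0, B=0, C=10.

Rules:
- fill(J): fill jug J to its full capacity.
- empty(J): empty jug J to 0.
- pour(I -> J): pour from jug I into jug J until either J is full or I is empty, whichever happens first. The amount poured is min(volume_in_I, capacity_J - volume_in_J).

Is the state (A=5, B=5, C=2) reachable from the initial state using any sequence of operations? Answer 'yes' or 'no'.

Answer: no

Derivation:
BFS explored all 410 reachable states.
Reachable set includes: (0,0,0), (0,0,1), (0,0,2), (0,0,3), (0,0,4), (0,0,5), (0,0,6), (0,0,7), (0,0,8), (0,0,9), (0,0,10), (0,1,0) ...
Target (A=5, B=5, C=2) not in reachable set → no.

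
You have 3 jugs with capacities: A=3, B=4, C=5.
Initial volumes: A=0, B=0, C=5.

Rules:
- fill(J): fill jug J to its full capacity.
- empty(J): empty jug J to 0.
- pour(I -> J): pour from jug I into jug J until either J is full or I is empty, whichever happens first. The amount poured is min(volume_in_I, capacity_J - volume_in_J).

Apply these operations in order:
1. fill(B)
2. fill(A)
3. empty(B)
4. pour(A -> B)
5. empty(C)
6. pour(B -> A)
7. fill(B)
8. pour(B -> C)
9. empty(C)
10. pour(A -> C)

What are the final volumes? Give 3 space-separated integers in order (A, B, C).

Step 1: fill(B) -> (A=0 B=4 C=5)
Step 2: fill(A) -> (A=3 B=4 C=5)
Step 3: empty(B) -> (A=3 B=0 C=5)
Step 4: pour(A -> B) -> (A=0 B=3 C=5)
Step 5: empty(C) -> (A=0 B=3 C=0)
Step 6: pour(B -> A) -> (A=3 B=0 C=0)
Step 7: fill(B) -> (A=3 B=4 C=0)
Step 8: pour(B -> C) -> (A=3 B=0 C=4)
Step 9: empty(C) -> (A=3 B=0 C=0)
Step 10: pour(A -> C) -> (A=0 B=0 C=3)

Answer: 0 0 3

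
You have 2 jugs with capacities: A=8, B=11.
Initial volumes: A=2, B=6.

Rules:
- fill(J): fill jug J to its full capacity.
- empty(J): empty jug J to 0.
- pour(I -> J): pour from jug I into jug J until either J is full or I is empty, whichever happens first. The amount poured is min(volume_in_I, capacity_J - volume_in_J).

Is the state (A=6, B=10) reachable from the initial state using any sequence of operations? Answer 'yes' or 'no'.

BFS explored all 39 reachable states.
Reachable set includes: (0,0), (0,1), (0,2), (0,3), (0,4), (0,5), (0,6), (0,7), (0,8), (0,9), (0,10), (0,11) ...
Target (A=6, B=10) not in reachable set → no.

Answer: no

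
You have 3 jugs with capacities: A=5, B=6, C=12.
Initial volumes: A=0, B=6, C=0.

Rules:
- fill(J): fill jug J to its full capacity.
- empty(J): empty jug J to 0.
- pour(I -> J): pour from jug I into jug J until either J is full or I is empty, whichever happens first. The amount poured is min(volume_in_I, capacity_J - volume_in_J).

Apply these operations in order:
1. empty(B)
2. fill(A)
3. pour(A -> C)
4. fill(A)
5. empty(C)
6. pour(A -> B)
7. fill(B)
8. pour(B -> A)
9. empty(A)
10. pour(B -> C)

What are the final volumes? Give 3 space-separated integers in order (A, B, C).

Answer: 0 0 1

Derivation:
Step 1: empty(B) -> (A=0 B=0 C=0)
Step 2: fill(A) -> (A=5 B=0 C=0)
Step 3: pour(A -> C) -> (A=0 B=0 C=5)
Step 4: fill(A) -> (A=5 B=0 C=5)
Step 5: empty(C) -> (A=5 B=0 C=0)
Step 6: pour(A -> B) -> (A=0 B=5 C=0)
Step 7: fill(B) -> (A=0 B=6 C=0)
Step 8: pour(B -> A) -> (A=5 B=1 C=0)
Step 9: empty(A) -> (A=0 B=1 C=0)
Step 10: pour(B -> C) -> (A=0 B=0 C=1)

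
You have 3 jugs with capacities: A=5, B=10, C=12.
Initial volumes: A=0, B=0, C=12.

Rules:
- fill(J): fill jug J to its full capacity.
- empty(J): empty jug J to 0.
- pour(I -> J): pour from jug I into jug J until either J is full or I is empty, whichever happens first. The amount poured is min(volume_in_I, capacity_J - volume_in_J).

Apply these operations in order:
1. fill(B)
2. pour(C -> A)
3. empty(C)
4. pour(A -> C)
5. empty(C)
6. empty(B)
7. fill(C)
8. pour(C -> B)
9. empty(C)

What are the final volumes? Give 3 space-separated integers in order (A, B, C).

Step 1: fill(B) -> (A=0 B=10 C=12)
Step 2: pour(C -> A) -> (A=5 B=10 C=7)
Step 3: empty(C) -> (A=5 B=10 C=0)
Step 4: pour(A -> C) -> (A=0 B=10 C=5)
Step 5: empty(C) -> (A=0 B=10 C=0)
Step 6: empty(B) -> (A=0 B=0 C=0)
Step 7: fill(C) -> (A=0 B=0 C=12)
Step 8: pour(C -> B) -> (A=0 B=10 C=2)
Step 9: empty(C) -> (A=0 B=10 C=0)

Answer: 0 10 0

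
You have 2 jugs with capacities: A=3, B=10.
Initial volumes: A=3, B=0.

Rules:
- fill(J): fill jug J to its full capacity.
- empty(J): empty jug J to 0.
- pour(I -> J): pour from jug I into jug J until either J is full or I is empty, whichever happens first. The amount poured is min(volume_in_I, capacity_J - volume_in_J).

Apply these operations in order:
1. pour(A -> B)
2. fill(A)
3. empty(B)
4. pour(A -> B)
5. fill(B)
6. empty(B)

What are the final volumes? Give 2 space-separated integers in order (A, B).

Step 1: pour(A -> B) -> (A=0 B=3)
Step 2: fill(A) -> (A=3 B=3)
Step 3: empty(B) -> (A=3 B=0)
Step 4: pour(A -> B) -> (A=0 B=3)
Step 5: fill(B) -> (A=0 B=10)
Step 6: empty(B) -> (A=0 B=0)

Answer: 0 0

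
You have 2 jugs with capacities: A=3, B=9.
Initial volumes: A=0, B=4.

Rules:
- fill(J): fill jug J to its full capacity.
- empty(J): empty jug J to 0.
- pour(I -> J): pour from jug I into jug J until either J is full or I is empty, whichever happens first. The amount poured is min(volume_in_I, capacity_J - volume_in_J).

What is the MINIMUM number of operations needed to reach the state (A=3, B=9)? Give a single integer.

BFS from (A=0, B=4). One shortest path:
  1. fill(A) -> (A=3 B=4)
  2. fill(B) -> (A=3 B=9)
Reached target in 2 moves.

Answer: 2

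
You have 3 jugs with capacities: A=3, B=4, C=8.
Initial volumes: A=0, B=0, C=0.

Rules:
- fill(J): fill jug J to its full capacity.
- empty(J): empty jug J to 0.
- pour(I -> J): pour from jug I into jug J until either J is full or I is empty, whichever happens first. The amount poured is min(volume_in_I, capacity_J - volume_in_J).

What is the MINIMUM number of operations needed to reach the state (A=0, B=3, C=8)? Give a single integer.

BFS from (A=0, B=0, C=0). One shortest path:
  1. fill(A) -> (A=3 B=0 C=0)
  2. fill(C) -> (A=3 B=0 C=8)
  3. pour(A -> B) -> (A=0 B=3 C=8)
Reached target in 3 moves.

Answer: 3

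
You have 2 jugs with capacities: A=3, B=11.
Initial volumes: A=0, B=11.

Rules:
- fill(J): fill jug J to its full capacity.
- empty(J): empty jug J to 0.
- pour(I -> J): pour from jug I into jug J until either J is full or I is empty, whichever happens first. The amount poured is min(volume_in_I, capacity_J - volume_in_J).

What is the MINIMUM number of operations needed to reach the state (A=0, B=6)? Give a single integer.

BFS from (A=0, B=11). One shortest path:
  1. fill(A) -> (A=3 B=11)
  2. empty(B) -> (A=3 B=0)
  3. pour(A -> B) -> (A=0 B=3)
  4. fill(A) -> (A=3 B=3)
  5. pour(A -> B) -> (A=0 B=6)
Reached target in 5 moves.

Answer: 5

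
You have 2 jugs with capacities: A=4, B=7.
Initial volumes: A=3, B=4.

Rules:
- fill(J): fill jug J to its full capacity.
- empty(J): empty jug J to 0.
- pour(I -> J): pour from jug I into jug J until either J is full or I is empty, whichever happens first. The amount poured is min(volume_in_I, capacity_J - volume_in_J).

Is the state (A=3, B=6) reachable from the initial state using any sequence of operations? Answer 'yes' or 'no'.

BFS explored all 23 reachable states.
Reachable set includes: (0,0), (0,1), (0,2), (0,3), (0,4), (0,5), (0,6), (0,7), (1,0), (1,7), (2,0), (2,7) ...
Target (A=3, B=6) not in reachable set → no.

Answer: no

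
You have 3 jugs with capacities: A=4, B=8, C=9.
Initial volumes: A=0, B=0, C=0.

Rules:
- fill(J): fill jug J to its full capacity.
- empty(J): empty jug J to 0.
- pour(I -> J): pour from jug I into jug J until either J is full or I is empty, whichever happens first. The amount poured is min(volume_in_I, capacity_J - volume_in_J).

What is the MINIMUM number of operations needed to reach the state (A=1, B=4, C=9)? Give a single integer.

Answer: 6

Derivation:
BFS from (A=0, B=0, C=0). One shortest path:
  1. fill(C) -> (A=0 B=0 C=9)
  2. pour(C -> B) -> (A=0 B=8 C=1)
  3. pour(B -> A) -> (A=4 B=4 C=1)
  4. empty(A) -> (A=0 B=4 C=1)
  5. pour(C -> A) -> (A=1 B=4 C=0)
  6. fill(C) -> (A=1 B=4 C=9)
Reached target in 6 moves.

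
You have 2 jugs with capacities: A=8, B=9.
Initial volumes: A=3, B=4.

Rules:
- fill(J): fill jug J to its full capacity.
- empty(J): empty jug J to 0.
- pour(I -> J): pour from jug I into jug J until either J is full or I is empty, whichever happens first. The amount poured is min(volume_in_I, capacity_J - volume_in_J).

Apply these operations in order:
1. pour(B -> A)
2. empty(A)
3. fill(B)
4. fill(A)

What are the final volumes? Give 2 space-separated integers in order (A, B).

Answer: 8 9

Derivation:
Step 1: pour(B -> A) -> (A=7 B=0)
Step 2: empty(A) -> (A=0 B=0)
Step 3: fill(B) -> (A=0 B=9)
Step 4: fill(A) -> (A=8 B=9)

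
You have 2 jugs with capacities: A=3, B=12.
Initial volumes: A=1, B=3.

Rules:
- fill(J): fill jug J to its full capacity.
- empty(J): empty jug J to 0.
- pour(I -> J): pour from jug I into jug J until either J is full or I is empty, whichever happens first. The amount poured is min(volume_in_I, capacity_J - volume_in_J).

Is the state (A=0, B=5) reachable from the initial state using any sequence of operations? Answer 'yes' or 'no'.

Answer: no

Derivation:
BFS explored all 21 reachable states.
Reachable set includes: (0,0), (0,1), (0,3), (0,4), (0,6), (0,7), (0,9), (0,10), (0,12), (1,0), (1,3), (1,12) ...
Target (A=0, B=5) not in reachable set → no.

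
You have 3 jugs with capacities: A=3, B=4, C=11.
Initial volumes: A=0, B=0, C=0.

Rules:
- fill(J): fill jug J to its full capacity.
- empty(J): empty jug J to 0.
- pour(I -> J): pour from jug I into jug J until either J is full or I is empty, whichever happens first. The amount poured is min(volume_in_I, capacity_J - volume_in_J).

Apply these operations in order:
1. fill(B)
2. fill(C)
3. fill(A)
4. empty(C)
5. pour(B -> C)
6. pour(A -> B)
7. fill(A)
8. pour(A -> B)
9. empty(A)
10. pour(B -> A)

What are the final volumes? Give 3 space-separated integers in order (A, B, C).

Answer: 3 1 4

Derivation:
Step 1: fill(B) -> (A=0 B=4 C=0)
Step 2: fill(C) -> (A=0 B=4 C=11)
Step 3: fill(A) -> (A=3 B=4 C=11)
Step 4: empty(C) -> (A=3 B=4 C=0)
Step 5: pour(B -> C) -> (A=3 B=0 C=4)
Step 6: pour(A -> B) -> (A=0 B=3 C=4)
Step 7: fill(A) -> (A=3 B=3 C=4)
Step 8: pour(A -> B) -> (A=2 B=4 C=4)
Step 9: empty(A) -> (A=0 B=4 C=4)
Step 10: pour(B -> A) -> (A=3 B=1 C=4)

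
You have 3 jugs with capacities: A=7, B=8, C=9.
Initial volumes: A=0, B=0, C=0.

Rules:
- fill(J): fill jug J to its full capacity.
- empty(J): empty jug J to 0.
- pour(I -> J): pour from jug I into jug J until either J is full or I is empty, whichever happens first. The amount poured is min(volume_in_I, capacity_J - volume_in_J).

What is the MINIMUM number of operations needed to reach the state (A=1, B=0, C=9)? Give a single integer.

Answer: 5

Derivation:
BFS from (A=0, B=0, C=0). One shortest path:
  1. fill(B) -> (A=0 B=8 C=0)
  2. fill(C) -> (A=0 B=8 C=9)
  3. pour(B -> A) -> (A=7 B=1 C=9)
  4. empty(A) -> (A=0 B=1 C=9)
  5. pour(B -> A) -> (A=1 B=0 C=9)
Reached target in 5 moves.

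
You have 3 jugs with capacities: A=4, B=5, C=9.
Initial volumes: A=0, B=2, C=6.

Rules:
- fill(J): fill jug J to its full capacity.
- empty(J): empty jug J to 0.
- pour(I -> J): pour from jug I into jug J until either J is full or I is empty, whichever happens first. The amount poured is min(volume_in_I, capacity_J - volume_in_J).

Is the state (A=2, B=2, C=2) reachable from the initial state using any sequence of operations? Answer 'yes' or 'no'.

Answer: no

Derivation:
BFS explored all 204 reachable states.
Reachable set includes: (0,0,0), (0,0,1), (0,0,2), (0,0,3), (0,0,4), (0,0,5), (0,0,6), (0,0,7), (0,0,8), (0,0,9), (0,1,0), (0,1,1) ...
Target (A=2, B=2, C=2) not in reachable set → no.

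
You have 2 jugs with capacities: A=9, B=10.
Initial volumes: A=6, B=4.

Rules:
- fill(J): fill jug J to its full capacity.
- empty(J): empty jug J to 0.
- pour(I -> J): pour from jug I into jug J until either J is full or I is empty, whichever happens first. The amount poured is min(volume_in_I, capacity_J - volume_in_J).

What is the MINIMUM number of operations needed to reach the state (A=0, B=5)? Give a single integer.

BFS from (A=6, B=4). One shortest path:
  1. empty(A) -> (A=0 B=4)
  2. pour(B -> A) -> (A=4 B=0)
  3. fill(B) -> (A=4 B=10)
  4. pour(B -> A) -> (A=9 B=5)
  5. empty(A) -> (A=0 B=5)
Reached target in 5 moves.

Answer: 5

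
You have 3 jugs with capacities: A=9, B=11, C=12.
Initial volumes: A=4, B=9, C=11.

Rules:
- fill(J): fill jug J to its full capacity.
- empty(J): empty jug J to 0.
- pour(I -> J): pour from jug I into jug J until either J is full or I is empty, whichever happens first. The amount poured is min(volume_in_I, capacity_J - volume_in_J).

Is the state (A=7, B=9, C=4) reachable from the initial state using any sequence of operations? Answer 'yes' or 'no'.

Answer: no

Derivation:
BFS explored all 681 reachable states.
Reachable set includes: (0,0,0), (0,0,1), (0,0,2), (0,0,3), (0,0,4), (0,0,5), (0,0,6), (0,0,7), (0,0,8), (0,0,9), (0,0,10), (0,0,11) ...
Target (A=7, B=9, C=4) not in reachable set → no.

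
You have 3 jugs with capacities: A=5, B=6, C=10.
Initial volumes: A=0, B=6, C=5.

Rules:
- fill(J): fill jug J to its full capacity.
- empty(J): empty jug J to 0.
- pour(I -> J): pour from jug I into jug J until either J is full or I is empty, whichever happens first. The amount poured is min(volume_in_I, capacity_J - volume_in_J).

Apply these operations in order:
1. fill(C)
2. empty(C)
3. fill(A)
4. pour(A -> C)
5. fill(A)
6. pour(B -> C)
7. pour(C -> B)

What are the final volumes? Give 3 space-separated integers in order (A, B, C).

Answer: 5 6 5

Derivation:
Step 1: fill(C) -> (A=0 B=6 C=10)
Step 2: empty(C) -> (A=0 B=6 C=0)
Step 3: fill(A) -> (A=5 B=6 C=0)
Step 4: pour(A -> C) -> (A=0 B=6 C=5)
Step 5: fill(A) -> (A=5 B=6 C=5)
Step 6: pour(B -> C) -> (A=5 B=1 C=10)
Step 7: pour(C -> B) -> (A=5 B=6 C=5)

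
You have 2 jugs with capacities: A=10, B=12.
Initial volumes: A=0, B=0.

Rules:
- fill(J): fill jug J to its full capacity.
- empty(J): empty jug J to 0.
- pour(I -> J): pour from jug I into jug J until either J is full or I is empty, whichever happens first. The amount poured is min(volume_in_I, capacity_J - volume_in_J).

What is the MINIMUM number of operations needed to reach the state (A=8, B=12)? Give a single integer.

BFS from (A=0, B=0). One shortest path:
  1. fill(A) -> (A=10 B=0)
  2. pour(A -> B) -> (A=0 B=10)
  3. fill(A) -> (A=10 B=10)
  4. pour(A -> B) -> (A=8 B=12)
Reached target in 4 moves.

Answer: 4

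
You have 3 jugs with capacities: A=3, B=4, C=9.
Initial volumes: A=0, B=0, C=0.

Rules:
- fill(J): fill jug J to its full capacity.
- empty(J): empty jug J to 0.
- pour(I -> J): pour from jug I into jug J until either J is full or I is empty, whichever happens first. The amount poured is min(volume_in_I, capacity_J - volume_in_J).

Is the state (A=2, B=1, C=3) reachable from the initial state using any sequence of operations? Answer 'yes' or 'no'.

Answer: no

Derivation:
BFS explored all 152 reachable states.
Reachable set includes: (0,0,0), (0,0,1), (0,0,2), (0,0,3), (0,0,4), (0,0,5), (0,0,6), (0,0,7), (0,0,8), (0,0,9), (0,1,0), (0,1,1) ...
Target (A=2, B=1, C=3) not in reachable set → no.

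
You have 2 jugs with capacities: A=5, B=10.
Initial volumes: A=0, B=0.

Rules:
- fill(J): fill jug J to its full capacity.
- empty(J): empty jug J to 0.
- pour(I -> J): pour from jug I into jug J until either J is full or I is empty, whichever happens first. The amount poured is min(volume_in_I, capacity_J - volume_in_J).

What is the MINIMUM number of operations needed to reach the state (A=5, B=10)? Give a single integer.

Answer: 2

Derivation:
BFS from (A=0, B=0). One shortest path:
  1. fill(A) -> (A=5 B=0)
  2. fill(B) -> (A=5 B=10)
Reached target in 2 moves.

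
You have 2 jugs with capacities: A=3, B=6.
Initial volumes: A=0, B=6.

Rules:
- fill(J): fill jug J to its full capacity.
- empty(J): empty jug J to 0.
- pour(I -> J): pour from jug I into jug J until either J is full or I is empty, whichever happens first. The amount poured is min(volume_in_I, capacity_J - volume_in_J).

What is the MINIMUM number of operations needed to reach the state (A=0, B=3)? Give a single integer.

BFS from (A=0, B=6). One shortest path:
  1. pour(B -> A) -> (A=3 B=3)
  2. empty(A) -> (A=0 B=3)
Reached target in 2 moves.

Answer: 2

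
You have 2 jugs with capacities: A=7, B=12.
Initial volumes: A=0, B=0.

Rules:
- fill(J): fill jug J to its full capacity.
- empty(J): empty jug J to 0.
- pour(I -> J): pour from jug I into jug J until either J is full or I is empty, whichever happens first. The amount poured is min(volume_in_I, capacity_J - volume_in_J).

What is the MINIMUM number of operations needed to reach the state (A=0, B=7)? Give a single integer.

Answer: 2

Derivation:
BFS from (A=0, B=0). One shortest path:
  1. fill(A) -> (A=7 B=0)
  2. pour(A -> B) -> (A=0 B=7)
Reached target in 2 moves.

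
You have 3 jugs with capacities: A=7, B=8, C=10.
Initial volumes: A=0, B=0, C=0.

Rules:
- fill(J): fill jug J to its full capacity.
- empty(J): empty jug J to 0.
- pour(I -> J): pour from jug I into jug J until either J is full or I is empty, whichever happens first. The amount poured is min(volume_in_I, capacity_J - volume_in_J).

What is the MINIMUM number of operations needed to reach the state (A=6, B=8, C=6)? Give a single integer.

BFS from (A=0, B=0, C=0). One shortest path:
  1. fill(C) -> (A=0 B=0 C=10)
  2. pour(C -> A) -> (A=7 B=0 C=3)
  3. pour(A -> B) -> (A=0 B=7 C=3)
  4. pour(C -> A) -> (A=3 B=7 C=0)
  5. fill(C) -> (A=3 B=7 C=10)
  6. pour(C -> A) -> (A=7 B=7 C=6)
  7. pour(A -> B) -> (A=6 B=8 C=6)
Reached target in 7 moves.

Answer: 7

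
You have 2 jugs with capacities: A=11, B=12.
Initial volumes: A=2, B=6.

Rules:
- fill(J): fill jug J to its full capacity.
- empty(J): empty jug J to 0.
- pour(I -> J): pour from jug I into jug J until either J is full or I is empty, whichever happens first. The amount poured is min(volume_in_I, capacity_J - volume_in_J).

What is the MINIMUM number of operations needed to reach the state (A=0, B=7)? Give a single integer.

Answer: 5

Derivation:
BFS from (A=2, B=6). One shortest path:
  1. empty(A) -> (A=0 B=6)
  2. pour(B -> A) -> (A=6 B=0)
  3. fill(B) -> (A=6 B=12)
  4. pour(B -> A) -> (A=11 B=7)
  5. empty(A) -> (A=0 B=7)
Reached target in 5 moves.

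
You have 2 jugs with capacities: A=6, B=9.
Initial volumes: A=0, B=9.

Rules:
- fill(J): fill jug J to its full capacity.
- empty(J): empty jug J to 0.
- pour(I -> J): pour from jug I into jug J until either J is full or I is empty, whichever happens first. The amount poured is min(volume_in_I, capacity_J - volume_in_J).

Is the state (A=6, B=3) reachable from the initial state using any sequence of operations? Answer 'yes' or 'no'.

BFS from (A=0, B=9):
  1. pour(B -> A) -> (A=6 B=3)
Target reached → yes.

Answer: yes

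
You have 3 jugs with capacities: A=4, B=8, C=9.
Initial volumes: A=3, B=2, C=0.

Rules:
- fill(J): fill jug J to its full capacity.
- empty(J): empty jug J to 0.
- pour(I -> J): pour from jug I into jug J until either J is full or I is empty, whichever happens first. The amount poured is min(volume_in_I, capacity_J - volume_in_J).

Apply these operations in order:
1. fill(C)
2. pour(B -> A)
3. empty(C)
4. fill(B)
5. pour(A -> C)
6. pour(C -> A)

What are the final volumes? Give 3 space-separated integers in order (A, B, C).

Answer: 4 8 0

Derivation:
Step 1: fill(C) -> (A=3 B=2 C=9)
Step 2: pour(B -> A) -> (A=4 B=1 C=9)
Step 3: empty(C) -> (A=4 B=1 C=0)
Step 4: fill(B) -> (A=4 B=8 C=0)
Step 5: pour(A -> C) -> (A=0 B=8 C=4)
Step 6: pour(C -> A) -> (A=4 B=8 C=0)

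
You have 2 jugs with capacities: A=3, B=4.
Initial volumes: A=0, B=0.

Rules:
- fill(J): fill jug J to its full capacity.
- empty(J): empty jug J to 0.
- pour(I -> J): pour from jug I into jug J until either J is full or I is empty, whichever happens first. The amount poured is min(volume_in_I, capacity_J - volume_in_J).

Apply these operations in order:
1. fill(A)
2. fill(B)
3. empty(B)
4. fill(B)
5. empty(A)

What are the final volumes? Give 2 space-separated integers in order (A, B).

Answer: 0 4

Derivation:
Step 1: fill(A) -> (A=3 B=0)
Step 2: fill(B) -> (A=3 B=4)
Step 3: empty(B) -> (A=3 B=0)
Step 4: fill(B) -> (A=3 B=4)
Step 5: empty(A) -> (A=0 B=4)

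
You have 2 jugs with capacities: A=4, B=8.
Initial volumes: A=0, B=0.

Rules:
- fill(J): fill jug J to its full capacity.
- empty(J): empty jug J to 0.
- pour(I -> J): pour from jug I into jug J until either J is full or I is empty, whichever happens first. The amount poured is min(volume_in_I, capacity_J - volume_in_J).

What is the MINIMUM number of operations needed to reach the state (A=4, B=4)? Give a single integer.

Answer: 2

Derivation:
BFS from (A=0, B=0). One shortest path:
  1. fill(B) -> (A=0 B=8)
  2. pour(B -> A) -> (A=4 B=4)
Reached target in 2 moves.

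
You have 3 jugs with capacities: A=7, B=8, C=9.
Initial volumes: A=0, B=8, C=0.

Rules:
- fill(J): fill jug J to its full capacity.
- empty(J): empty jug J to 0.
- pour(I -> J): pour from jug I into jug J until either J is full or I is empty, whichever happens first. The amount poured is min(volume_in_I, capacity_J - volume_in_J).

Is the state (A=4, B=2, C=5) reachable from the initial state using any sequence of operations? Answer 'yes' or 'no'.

Answer: no

Derivation:
BFS explored all 384 reachable states.
Reachable set includes: (0,0,0), (0,0,1), (0,0,2), (0,0,3), (0,0,4), (0,0,5), (0,0,6), (0,0,7), (0,0,8), (0,0,9), (0,1,0), (0,1,1) ...
Target (A=4, B=2, C=5) not in reachable set → no.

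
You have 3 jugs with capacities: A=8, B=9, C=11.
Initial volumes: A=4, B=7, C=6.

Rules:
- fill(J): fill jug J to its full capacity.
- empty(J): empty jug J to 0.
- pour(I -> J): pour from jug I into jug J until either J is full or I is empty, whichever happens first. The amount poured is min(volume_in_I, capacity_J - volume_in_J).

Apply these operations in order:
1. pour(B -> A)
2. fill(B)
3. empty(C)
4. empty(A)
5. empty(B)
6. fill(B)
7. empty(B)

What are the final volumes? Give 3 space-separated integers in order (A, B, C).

Answer: 0 0 0

Derivation:
Step 1: pour(B -> A) -> (A=8 B=3 C=6)
Step 2: fill(B) -> (A=8 B=9 C=6)
Step 3: empty(C) -> (A=8 B=9 C=0)
Step 4: empty(A) -> (A=0 B=9 C=0)
Step 5: empty(B) -> (A=0 B=0 C=0)
Step 6: fill(B) -> (A=0 B=9 C=0)
Step 7: empty(B) -> (A=0 B=0 C=0)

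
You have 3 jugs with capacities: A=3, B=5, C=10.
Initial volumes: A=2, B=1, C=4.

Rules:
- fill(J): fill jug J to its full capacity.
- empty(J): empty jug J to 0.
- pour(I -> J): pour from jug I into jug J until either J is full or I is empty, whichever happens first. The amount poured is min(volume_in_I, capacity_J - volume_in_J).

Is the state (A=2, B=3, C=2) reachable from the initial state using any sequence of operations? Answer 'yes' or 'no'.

BFS explored all 193 reachable states.
Reachable set includes: (0,0,0), (0,0,1), (0,0,2), (0,0,3), (0,0,4), (0,0,5), (0,0,6), (0,0,7), (0,0,8), (0,0,9), (0,0,10), (0,1,0) ...
Target (A=2, B=3, C=2) not in reachable set → no.

Answer: no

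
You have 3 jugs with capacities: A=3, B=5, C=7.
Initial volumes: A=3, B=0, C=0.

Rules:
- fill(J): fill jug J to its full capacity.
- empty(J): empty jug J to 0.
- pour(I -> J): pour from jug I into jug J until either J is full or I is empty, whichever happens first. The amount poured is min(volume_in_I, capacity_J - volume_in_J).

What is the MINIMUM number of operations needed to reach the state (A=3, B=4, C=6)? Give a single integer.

Answer: 7

Derivation:
BFS from (A=3, B=0, C=0). One shortest path:
  1. fill(B) -> (A=3 B=5 C=0)
  2. pour(A -> C) -> (A=0 B=5 C=3)
  3. pour(B -> A) -> (A=3 B=2 C=3)
  4. pour(A -> C) -> (A=0 B=2 C=6)
  5. pour(B -> A) -> (A=2 B=0 C=6)
  6. fill(B) -> (A=2 B=5 C=6)
  7. pour(B -> A) -> (A=3 B=4 C=6)
Reached target in 7 moves.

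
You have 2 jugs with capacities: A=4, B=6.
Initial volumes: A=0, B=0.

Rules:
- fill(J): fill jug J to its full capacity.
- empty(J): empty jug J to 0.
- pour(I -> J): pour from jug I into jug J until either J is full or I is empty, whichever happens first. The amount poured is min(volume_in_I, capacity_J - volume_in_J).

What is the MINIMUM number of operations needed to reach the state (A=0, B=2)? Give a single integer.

Answer: 3

Derivation:
BFS from (A=0, B=0). One shortest path:
  1. fill(B) -> (A=0 B=6)
  2. pour(B -> A) -> (A=4 B=2)
  3. empty(A) -> (A=0 B=2)
Reached target in 3 moves.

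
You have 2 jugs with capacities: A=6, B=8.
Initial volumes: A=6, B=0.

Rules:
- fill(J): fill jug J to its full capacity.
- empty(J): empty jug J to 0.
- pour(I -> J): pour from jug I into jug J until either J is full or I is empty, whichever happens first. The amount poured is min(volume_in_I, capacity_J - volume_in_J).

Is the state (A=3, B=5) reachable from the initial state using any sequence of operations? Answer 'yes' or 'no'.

BFS explored all 14 reachable states.
Reachable set includes: (0,0), (0,2), (0,4), (0,6), (0,8), (2,0), (2,8), (4,0), (4,8), (6,0), (6,2), (6,4) ...
Target (A=3, B=5) not in reachable set → no.

Answer: no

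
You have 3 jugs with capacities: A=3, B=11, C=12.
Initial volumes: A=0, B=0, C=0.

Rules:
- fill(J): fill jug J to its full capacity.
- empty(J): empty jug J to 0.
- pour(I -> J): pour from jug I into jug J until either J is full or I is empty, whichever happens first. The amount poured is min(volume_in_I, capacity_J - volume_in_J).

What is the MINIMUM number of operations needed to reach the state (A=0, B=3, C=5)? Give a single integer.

BFS from (A=0, B=0, C=0). One shortest path:
  1. fill(B) -> (A=0 B=11 C=0)
  2. pour(B -> A) -> (A=3 B=8 C=0)
  3. empty(A) -> (A=0 B=8 C=0)
  4. pour(B -> A) -> (A=3 B=5 C=0)
  5. pour(B -> C) -> (A=3 B=0 C=5)
  6. pour(A -> B) -> (A=0 B=3 C=5)
Reached target in 6 moves.

Answer: 6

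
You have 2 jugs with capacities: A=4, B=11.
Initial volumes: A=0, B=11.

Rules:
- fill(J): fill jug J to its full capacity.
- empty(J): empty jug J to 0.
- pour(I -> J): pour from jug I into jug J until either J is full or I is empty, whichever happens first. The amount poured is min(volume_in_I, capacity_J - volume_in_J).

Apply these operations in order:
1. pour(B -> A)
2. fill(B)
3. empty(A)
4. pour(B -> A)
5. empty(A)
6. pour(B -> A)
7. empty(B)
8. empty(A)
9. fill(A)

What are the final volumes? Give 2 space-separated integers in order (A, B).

Step 1: pour(B -> A) -> (A=4 B=7)
Step 2: fill(B) -> (A=4 B=11)
Step 3: empty(A) -> (A=0 B=11)
Step 4: pour(B -> A) -> (A=4 B=7)
Step 5: empty(A) -> (A=0 B=7)
Step 6: pour(B -> A) -> (A=4 B=3)
Step 7: empty(B) -> (A=4 B=0)
Step 8: empty(A) -> (A=0 B=0)
Step 9: fill(A) -> (A=4 B=0)

Answer: 4 0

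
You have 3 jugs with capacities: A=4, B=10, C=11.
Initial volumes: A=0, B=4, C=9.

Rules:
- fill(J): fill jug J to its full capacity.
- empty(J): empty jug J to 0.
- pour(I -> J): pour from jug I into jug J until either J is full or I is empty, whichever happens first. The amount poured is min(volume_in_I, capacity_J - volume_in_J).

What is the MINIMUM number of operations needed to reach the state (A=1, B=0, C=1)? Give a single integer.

BFS from (A=0, B=4, C=9). One shortest path:
  1. fill(A) -> (A=4 B=4 C=9)
  2. fill(B) -> (A=4 B=10 C=9)
  3. pour(A -> C) -> (A=2 B=10 C=11)
  4. empty(C) -> (A=2 B=10 C=0)
  5. pour(B -> C) -> (A=2 B=0 C=10)
  6. pour(A -> C) -> (A=1 B=0 C=11)
  7. pour(C -> B) -> (A=1 B=10 C=1)
  8. empty(B) -> (A=1 B=0 C=1)
Reached target in 8 moves.

Answer: 8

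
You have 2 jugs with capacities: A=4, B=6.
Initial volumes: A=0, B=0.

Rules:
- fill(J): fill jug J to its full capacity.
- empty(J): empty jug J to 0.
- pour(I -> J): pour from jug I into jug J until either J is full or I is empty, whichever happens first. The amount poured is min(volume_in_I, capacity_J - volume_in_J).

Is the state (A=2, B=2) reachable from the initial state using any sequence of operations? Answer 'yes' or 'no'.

BFS explored all 10 reachable states.
Reachable set includes: (0,0), (0,2), (0,4), (0,6), (2,0), (2,6), (4,0), (4,2), (4,4), (4,6)
Target (A=2, B=2) not in reachable set → no.

Answer: no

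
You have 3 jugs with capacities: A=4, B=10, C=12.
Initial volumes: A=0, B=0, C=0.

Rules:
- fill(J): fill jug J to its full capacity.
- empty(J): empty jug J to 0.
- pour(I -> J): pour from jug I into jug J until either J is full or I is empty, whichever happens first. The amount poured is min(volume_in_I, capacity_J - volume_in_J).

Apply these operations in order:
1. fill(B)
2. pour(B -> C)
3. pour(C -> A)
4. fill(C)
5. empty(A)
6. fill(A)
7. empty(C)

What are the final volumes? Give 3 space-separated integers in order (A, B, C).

Step 1: fill(B) -> (A=0 B=10 C=0)
Step 2: pour(B -> C) -> (A=0 B=0 C=10)
Step 3: pour(C -> A) -> (A=4 B=0 C=6)
Step 4: fill(C) -> (A=4 B=0 C=12)
Step 5: empty(A) -> (A=0 B=0 C=12)
Step 6: fill(A) -> (A=4 B=0 C=12)
Step 7: empty(C) -> (A=4 B=0 C=0)

Answer: 4 0 0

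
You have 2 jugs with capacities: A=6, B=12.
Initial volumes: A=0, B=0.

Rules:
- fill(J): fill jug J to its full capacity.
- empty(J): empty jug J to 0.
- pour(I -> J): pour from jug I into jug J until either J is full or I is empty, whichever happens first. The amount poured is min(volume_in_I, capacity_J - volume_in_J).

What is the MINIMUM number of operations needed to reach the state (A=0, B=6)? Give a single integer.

BFS from (A=0, B=0). One shortest path:
  1. fill(A) -> (A=6 B=0)
  2. pour(A -> B) -> (A=0 B=6)
Reached target in 2 moves.

Answer: 2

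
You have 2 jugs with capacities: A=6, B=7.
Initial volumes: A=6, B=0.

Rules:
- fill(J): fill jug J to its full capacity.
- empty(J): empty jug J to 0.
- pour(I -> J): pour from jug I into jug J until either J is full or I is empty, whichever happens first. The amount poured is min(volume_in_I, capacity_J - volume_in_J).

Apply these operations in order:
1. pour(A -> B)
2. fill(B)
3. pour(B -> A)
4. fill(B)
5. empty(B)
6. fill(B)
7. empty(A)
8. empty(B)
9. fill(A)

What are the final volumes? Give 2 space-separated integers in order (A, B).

Answer: 6 0

Derivation:
Step 1: pour(A -> B) -> (A=0 B=6)
Step 2: fill(B) -> (A=0 B=7)
Step 3: pour(B -> A) -> (A=6 B=1)
Step 4: fill(B) -> (A=6 B=7)
Step 5: empty(B) -> (A=6 B=0)
Step 6: fill(B) -> (A=6 B=7)
Step 7: empty(A) -> (A=0 B=7)
Step 8: empty(B) -> (A=0 B=0)
Step 9: fill(A) -> (A=6 B=0)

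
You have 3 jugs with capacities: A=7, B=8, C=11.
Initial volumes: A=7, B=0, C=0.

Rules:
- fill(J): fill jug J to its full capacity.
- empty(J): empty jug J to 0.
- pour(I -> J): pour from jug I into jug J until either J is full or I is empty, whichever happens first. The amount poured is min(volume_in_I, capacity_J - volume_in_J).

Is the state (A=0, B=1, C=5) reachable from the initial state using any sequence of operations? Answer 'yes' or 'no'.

Answer: yes

Derivation:
BFS from (A=7, B=0, C=0):
  1. empty(A) -> (A=0 B=0 C=0)
  2. fill(B) -> (A=0 B=8 C=0)
  3. pour(B -> C) -> (A=0 B=0 C=8)
  4. fill(B) -> (A=0 B=8 C=8)
  5. pour(B -> C) -> (A=0 B=5 C=11)
  6. empty(C) -> (A=0 B=5 C=0)
  7. pour(B -> C) -> (A=0 B=0 C=5)
  8. fill(B) -> (A=0 B=8 C=5)
  9. pour(B -> A) -> (A=7 B=1 C=5)
  10. empty(A) -> (A=0 B=1 C=5)
Target reached → yes.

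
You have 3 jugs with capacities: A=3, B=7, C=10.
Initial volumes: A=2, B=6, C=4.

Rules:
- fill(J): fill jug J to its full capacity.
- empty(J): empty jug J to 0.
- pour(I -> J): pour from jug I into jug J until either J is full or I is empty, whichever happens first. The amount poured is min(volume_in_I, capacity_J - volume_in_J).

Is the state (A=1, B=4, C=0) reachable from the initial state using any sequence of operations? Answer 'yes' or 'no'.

BFS from (A=2, B=6, C=4):
  1. pour(A -> B) -> (A=1 B=7 C=4)
  2. empty(B) -> (A=1 B=0 C=4)
  3. pour(C -> B) -> (A=1 B=4 C=0)
Target reached → yes.

Answer: yes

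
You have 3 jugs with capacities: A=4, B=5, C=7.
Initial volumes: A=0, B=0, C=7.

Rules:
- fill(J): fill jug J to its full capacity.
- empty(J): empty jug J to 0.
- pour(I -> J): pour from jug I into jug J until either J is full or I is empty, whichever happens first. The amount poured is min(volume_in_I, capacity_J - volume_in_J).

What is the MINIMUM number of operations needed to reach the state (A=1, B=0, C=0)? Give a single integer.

BFS from (A=0, B=0, C=7). One shortest path:
  1. fill(B) -> (A=0 B=5 C=7)
  2. empty(C) -> (A=0 B=5 C=0)
  3. pour(B -> A) -> (A=4 B=1 C=0)
  4. empty(A) -> (A=0 B=1 C=0)
  5. pour(B -> A) -> (A=1 B=0 C=0)
Reached target in 5 moves.

Answer: 5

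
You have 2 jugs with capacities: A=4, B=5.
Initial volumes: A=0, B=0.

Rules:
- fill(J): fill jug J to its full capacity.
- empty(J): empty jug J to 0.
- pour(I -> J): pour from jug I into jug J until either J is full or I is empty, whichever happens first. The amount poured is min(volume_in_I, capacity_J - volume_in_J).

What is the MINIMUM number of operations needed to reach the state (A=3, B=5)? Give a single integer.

Answer: 4

Derivation:
BFS from (A=0, B=0). One shortest path:
  1. fill(A) -> (A=4 B=0)
  2. pour(A -> B) -> (A=0 B=4)
  3. fill(A) -> (A=4 B=4)
  4. pour(A -> B) -> (A=3 B=5)
Reached target in 4 moves.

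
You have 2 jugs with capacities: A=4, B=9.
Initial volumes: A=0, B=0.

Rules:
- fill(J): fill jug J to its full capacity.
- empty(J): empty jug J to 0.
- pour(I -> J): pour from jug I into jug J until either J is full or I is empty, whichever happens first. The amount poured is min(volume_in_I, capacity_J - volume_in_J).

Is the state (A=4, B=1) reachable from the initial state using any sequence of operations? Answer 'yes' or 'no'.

BFS from (A=0, B=0):
  1. fill(B) -> (A=0 B=9)
  2. pour(B -> A) -> (A=4 B=5)
  3. empty(A) -> (A=0 B=5)
  4. pour(B -> A) -> (A=4 B=1)
Target reached → yes.

Answer: yes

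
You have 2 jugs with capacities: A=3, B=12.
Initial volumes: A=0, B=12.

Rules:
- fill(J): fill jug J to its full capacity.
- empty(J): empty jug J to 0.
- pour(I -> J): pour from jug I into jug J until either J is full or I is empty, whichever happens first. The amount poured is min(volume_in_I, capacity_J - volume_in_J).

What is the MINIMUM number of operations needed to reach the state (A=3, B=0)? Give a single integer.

BFS from (A=0, B=12). One shortest path:
  1. fill(A) -> (A=3 B=12)
  2. empty(B) -> (A=3 B=0)
Reached target in 2 moves.

Answer: 2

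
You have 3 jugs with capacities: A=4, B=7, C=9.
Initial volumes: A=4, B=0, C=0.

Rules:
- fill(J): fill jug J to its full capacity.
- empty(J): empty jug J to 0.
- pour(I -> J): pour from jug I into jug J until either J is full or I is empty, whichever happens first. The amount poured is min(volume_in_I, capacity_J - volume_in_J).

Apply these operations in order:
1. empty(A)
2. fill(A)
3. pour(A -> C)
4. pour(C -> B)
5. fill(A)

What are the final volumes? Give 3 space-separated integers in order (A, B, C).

Step 1: empty(A) -> (A=0 B=0 C=0)
Step 2: fill(A) -> (A=4 B=0 C=0)
Step 3: pour(A -> C) -> (A=0 B=0 C=4)
Step 4: pour(C -> B) -> (A=0 B=4 C=0)
Step 5: fill(A) -> (A=4 B=4 C=0)

Answer: 4 4 0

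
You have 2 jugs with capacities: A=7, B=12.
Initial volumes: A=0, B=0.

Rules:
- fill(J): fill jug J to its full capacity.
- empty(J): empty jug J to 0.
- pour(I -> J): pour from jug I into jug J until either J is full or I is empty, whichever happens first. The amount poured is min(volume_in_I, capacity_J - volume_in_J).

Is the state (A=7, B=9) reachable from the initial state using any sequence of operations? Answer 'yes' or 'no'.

BFS from (A=0, B=0):
  1. fill(A) -> (A=7 B=0)
  2. pour(A -> B) -> (A=0 B=7)
  3. fill(A) -> (A=7 B=7)
  4. pour(A -> B) -> (A=2 B=12)
  5. empty(B) -> (A=2 B=0)
  6. pour(A -> B) -> (A=0 B=2)
  7. fill(A) -> (A=7 B=2)
  8. pour(A -> B) -> (A=0 B=9)
  9. fill(A) -> (A=7 B=9)
Target reached → yes.

Answer: yes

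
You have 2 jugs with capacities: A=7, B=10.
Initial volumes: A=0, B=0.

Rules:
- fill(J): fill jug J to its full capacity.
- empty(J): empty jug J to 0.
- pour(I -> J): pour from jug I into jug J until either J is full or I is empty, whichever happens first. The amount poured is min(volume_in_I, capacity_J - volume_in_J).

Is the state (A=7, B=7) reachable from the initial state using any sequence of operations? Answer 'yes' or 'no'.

BFS from (A=0, B=0):
  1. fill(A) -> (A=7 B=0)
  2. pour(A -> B) -> (A=0 B=7)
  3. fill(A) -> (A=7 B=7)
Target reached → yes.

Answer: yes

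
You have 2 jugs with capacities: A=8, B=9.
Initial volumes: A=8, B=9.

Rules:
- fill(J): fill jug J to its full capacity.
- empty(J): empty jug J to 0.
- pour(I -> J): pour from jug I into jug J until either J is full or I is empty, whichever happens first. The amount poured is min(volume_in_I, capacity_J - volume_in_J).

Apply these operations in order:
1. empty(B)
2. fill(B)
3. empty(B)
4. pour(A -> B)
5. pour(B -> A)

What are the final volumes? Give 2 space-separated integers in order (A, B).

Step 1: empty(B) -> (A=8 B=0)
Step 2: fill(B) -> (A=8 B=9)
Step 3: empty(B) -> (A=8 B=0)
Step 4: pour(A -> B) -> (A=0 B=8)
Step 5: pour(B -> A) -> (A=8 B=0)

Answer: 8 0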